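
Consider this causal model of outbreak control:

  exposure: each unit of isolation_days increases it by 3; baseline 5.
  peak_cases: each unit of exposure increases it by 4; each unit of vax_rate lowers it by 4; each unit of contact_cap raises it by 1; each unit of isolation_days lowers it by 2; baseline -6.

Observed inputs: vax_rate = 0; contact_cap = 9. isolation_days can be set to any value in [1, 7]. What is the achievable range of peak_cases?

Substituting into the peak_cases equation gives peak_cases = 10*isolation_days + 23.
Linear in isolation_days, so extremes are at the endpoints: isolation_days = 1 gives peak_cases = 33; isolation_days = 7 gives peak_cases = 93.

33 to 93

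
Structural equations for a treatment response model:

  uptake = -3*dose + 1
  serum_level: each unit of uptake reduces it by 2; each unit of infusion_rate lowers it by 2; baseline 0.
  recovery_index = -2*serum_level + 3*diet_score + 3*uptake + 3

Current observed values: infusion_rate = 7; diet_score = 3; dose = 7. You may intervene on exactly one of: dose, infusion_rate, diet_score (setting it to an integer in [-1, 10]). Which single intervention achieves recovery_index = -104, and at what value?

set infusion_rate = 6

Intervening on dose: recovery_index = -21*dose + 47. Reaching -104 requires dose = 151/21, not an integer.
Intervening on infusion_rate: with other inputs at their observed values, recovery_index = 4*infusion_rate - 128. Solving for -104 gives infusion_rate = 6, within [-1, 10].
Intervening on diet_score: recovery_index = 3*diet_score - 109. Reaching -104 requires diet_score = 5/3, not an integer.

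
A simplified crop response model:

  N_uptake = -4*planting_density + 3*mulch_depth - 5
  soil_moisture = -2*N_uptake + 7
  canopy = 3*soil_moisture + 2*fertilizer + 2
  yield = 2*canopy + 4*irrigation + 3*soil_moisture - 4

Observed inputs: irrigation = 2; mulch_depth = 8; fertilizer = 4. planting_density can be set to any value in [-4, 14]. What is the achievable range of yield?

-543 to 753

Substituting into the N_uptake equation gives N_uptake = -4*planting_density + 19.
This gives soil_moisture = 8*planting_density - 31.
Substituting into the canopy equation gives canopy = 24*planting_density - 83.
Substituting into the yield equation gives yield = 72*planting_density - 255.
Linear in planting_density, so extremes are at the endpoints: planting_density = -4 gives yield = -543; planting_density = 14 gives yield = 753.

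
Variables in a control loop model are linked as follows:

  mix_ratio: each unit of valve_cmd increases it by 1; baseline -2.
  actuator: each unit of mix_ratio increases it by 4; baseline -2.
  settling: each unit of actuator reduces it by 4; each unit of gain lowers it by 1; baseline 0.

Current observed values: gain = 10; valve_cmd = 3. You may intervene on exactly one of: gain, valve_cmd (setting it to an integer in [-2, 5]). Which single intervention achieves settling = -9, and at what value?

set gain = 1

Intervening on gain: with other inputs at their observed values, settling = -gain - 8. Solving for -9 gives gain = 1, within [-2, 5].
Intervening on valve_cmd: settling = -16*valve_cmd + 30. Reaching -9 requires valve_cmd = 39/16, not an integer.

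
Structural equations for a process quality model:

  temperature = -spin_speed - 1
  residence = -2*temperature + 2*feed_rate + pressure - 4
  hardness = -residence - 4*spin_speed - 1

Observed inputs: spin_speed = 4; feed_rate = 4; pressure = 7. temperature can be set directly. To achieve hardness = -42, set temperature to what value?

temperature = -7

Intervening on temperature fixes its value directly, overriding its dependence on spin_speed.
Substituting into the residence equation gives residence = -2*temperature + 11.
Substituting into the hardness equation gives hardness = 2*temperature - 28.
Solve 2*temperature - 28 = -42: temperature = (-42 + 28) / 2 = -7.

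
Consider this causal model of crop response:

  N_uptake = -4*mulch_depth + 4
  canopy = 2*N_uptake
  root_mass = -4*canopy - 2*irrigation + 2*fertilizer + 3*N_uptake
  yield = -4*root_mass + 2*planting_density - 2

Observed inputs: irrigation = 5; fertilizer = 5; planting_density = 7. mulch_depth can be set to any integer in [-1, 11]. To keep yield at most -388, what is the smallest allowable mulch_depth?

mulch_depth = 6

Substituting into the canopy equation gives canopy = -8*mulch_depth + 8.
Substituting into the root_mass equation gives root_mass = 20*mulch_depth - 20.
yield becomes -80*mulch_depth + 92.
Require -80*mulch_depth + 92 ≤ -388, so mulch_depth ≥ 6.
The smallest integer in [-1, 11] satisfying this is 6.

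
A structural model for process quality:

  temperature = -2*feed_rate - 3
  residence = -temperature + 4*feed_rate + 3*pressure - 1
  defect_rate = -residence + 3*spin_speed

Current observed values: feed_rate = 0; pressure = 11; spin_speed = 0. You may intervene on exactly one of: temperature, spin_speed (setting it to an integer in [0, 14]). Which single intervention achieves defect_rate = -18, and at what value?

Intervening on temperature: with other inputs at their observed values, defect_rate = temperature - 32. Solving for -18 gives temperature = 14, within [0, 14].
Intervening on spin_speed: defect_rate = 3*spin_speed - 35. Reaching -18 requires spin_speed = 17/3, not an integer.

set temperature = 14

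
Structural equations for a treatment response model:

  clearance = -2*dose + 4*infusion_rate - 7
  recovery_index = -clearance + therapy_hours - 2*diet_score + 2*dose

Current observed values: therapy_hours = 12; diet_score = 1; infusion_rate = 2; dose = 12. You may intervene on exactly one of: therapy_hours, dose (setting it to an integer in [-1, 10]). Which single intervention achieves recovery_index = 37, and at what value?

set dose = 7

Intervening on therapy_hours: recovery_index = therapy_hours + 45. Reaching 37 requires therapy_hours = -8, outside [-1, 10].
Intervening on dose: with other inputs at their observed values, recovery_index = 4*dose + 9. Solving for 37 gives dose = 7, within [-1, 10].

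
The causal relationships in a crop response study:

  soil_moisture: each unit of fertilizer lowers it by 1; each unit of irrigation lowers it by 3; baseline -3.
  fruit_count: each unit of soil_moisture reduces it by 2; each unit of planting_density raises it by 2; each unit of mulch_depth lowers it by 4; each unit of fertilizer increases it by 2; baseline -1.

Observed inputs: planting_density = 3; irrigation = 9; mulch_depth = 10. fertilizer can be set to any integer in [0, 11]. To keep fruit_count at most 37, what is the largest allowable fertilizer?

fertilizer = 3

Substituting into the soil_moisture equation gives soil_moisture = -fertilizer - 30.
This gives fruit_count = 4*fertilizer + 25.
Require 4*fertilizer + 25 ≤ 37, so fertilizer ≤ 3.
The largest integer in [0, 11] satisfying this is 3.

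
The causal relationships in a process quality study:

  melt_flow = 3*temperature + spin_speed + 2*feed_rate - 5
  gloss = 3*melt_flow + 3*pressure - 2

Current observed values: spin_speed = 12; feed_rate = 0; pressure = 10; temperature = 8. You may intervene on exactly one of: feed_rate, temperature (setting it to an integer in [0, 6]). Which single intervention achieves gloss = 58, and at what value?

set temperature = 1

Intervening on feed_rate: gloss = 6*feed_rate + 121. Reaching 58 requires feed_rate = -21/2, not an integer.
Intervening on temperature: with other inputs at their observed values, gloss = 9*temperature + 49. Solving for 58 gives temperature = 1, within [0, 6].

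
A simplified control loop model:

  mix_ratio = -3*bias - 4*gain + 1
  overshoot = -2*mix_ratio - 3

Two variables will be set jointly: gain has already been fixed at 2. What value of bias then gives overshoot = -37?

bias = -8

With gain held at 2:
Substituting into the mix_ratio equation gives mix_ratio = -3*bias - 7.
Substituting into the overshoot equation gives overshoot = 6*bias + 11.
Solve 6*bias + 11 = -37: bias = (-37 - 11) / 6 = -8.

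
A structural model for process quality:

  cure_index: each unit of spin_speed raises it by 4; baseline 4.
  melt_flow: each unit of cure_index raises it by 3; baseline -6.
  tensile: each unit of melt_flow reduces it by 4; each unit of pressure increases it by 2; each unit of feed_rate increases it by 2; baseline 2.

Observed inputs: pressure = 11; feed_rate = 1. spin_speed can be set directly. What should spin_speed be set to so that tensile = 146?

Substituting into the melt_flow equation gives melt_flow = 12*spin_speed + 6.
Substituting into the tensile equation gives tensile = -48*spin_speed + 2.
Solve -48*spin_speed + 2 = 146: spin_speed = (146 - 2) / -48 = -3.

spin_speed = -3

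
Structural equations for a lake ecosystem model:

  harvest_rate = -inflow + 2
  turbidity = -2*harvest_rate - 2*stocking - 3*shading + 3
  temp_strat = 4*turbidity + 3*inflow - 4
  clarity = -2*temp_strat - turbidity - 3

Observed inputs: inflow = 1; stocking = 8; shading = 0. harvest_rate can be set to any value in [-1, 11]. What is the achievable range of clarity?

98 to 314

Intervening on harvest_rate fixes its value directly, overriding its dependence on inflow.
Substituting into the turbidity equation gives turbidity = -2*harvest_rate - 13.
This gives temp_strat = -8*harvest_rate - 53.
Substituting into the clarity equation gives clarity = 18*harvest_rate + 116.
Linear in harvest_rate, so extremes are at the endpoints: harvest_rate = -1 gives clarity = 98; harvest_rate = 11 gives clarity = 314.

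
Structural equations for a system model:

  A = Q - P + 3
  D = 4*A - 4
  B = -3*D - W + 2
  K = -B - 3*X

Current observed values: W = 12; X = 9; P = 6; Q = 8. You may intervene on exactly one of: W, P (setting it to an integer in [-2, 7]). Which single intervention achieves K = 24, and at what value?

Intervening on W: with other inputs at their observed values, K = W + 19. Solving for 24 gives W = 5, within [-2, 7].
Intervening on P: K = -12*P + 103. Reaching 24 requires P = 79/12, not an integer.

set W = 5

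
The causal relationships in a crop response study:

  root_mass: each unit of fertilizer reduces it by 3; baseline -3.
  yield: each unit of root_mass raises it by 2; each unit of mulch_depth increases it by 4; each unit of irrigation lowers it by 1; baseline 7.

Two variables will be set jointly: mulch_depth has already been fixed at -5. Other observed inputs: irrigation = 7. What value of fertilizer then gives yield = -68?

With mulch_depth held at -5:
Substituting into the yield equation gives yield = -6*fertilizer - 26.
Solve -6*fertilizer - 26 = -68: fertilizer = (-68 + 26) / -6 = 7.

fertilizer = 7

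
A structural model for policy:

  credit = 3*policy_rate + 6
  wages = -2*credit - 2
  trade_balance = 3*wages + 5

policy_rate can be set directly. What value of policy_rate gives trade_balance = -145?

policy_rate = 6

Substituting into the wages equation gives wages = -6*policy_rate - 14.
Substituting into the trade_balance equation gives trade_balance = -18*policy_rate - 37.
Solve -18*policy_rate - 37 = -145: policy_rate = (-145 + 37) / -18 = 6.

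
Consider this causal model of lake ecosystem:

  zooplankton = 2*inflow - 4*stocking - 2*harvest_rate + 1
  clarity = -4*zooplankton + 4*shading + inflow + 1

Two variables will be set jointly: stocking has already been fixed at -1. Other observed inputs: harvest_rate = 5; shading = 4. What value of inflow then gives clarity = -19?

inflow = 8

With stocking held at -1:
Substituting into the zooplankton equation gives zooplankton = 2*inflow - 5.
clarity becomes -7*inflow + 37.
Solve -7*inflow + 37 = -19: inflow = (-19 - 37) / -7 = 8.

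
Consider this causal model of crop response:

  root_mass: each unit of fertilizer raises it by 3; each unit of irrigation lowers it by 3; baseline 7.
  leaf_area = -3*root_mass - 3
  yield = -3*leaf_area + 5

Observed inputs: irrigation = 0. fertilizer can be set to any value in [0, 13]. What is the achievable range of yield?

77 to 428

Substituting into the root_mass equation gives root_mass = 3*fertilizer + 7.
So leaf_area = -9*fertilizer - 24.
yield becomes 27*fertilizer + 77.
Linear in fertilizer, so extremes are at the endpoints: fertilizer = 0 gives yield = 77; fertilizer = 13 gives yield = 428.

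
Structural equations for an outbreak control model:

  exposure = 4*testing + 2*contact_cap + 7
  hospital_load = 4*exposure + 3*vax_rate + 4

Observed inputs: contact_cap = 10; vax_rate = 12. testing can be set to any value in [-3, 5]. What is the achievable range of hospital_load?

Substituting into the exposure equation gives exposure = 4*testing + 27.
So hospital_load = 16*testing + 148.
Linear in testing, so extremes are at the endpoints: testing = -3 gives hospital_load = 100; testing = 5 gives hospital_load = 228.

100 to 228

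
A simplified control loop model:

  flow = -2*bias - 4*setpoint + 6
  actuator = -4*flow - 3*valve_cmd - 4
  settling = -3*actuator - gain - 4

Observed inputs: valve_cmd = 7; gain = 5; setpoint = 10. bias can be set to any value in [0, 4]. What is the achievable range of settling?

Substituting into the flow equation gives flow = -2*bias - 34.
Substituting into the actuator equation gives actuator = 8*bias + 111.
settling becomes -24*bias - 342.
Linear in bias, so extremes are at the endpoints: bias = 0 gives settling = -342; bias = 4 gives settling = -438.

-438 to -342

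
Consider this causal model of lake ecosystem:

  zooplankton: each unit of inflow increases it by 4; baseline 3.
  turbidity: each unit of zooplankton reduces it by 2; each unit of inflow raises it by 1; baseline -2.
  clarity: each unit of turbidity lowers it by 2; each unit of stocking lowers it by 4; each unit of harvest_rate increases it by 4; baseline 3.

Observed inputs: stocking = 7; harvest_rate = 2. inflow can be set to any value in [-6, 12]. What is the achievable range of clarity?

Substituting into the turbidity equation gives turbidity = -7*inflow - 8.
This gives clarity = 14*inflow - 1.
Linear in inflow, so extremes are at the endpoints: inflow = -6 gives clarity = -85; inflow = 12 gives clarity = 167.

-85 to 167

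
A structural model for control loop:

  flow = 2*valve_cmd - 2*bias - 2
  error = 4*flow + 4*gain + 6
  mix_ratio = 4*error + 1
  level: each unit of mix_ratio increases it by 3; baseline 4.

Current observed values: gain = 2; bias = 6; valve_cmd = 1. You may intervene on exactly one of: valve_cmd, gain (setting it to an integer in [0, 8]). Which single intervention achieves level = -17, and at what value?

Intervening on valve_cmd: with other inputs at their observed values, level = 96*valve_cmd - 497. Solving for -17 gives valve_cmd = 5, within [0, 8].
Intervening on gain: level = 48*gain - 497. Reaching -17 requires gain = 10, outside [0, 8].

set valve_cmd = 5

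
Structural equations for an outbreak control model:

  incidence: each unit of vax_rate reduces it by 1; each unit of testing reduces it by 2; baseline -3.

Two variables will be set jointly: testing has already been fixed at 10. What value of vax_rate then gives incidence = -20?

vax_rate = -3

With testing held at 10:
Substituting into the incidence equation gives incidence = -vax_rate - 23.
Solve -vax_rate - 23 = -20: vax_rate = (-20 + 23) / -1 = -3.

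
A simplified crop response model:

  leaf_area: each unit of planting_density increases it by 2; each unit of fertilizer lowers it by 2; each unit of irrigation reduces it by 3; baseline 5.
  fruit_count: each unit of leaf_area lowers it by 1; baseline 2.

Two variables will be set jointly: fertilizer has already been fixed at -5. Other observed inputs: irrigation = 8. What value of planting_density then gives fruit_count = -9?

planting_density = 10

With fertilizer held at -5:
Substituting into the leaf_area equation gives leaf_area = 2*planting_density - 9.
Substituting into the fruit_count equation gives fruit_count = -2*planting_density + 11.
Solve -2*planting_density + 11 = -9: planting_density = (-9 - 11) / -2 = 10.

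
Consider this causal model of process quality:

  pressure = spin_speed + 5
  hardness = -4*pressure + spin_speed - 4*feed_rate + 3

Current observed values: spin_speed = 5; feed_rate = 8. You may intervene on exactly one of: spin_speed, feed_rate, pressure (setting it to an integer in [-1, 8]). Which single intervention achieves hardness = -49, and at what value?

set spin_speed = 0

Intervening on spin_speed: with other inputs at their observed values, hardness = -3*spin_speed - 49. Solving for -49 gives spin_speed = 0, within [-1, 8].
Intervening on feed_rate: hardness = -4*feed_rate - 32. Reaching -49 requires feed_rate = 17/4, not an integer.
Intervening on pressure: hardness = -4*pressure - 24. Reaching -49 requires pressure = 25/4, not an integer.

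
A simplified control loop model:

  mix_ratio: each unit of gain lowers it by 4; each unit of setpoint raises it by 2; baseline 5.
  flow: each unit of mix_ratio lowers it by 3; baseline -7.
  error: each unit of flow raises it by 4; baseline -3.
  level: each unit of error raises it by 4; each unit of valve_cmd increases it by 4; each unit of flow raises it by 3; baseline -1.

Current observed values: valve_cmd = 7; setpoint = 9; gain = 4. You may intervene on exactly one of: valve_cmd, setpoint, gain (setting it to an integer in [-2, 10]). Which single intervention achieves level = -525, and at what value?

Intervening on valve_cmd: with other inputs at their observed values, level = 4*valve_cmd - 545. Solving for -525 gives valve_cmd = 5, within [-2, 10].
Intervening on setpoint: level = -114*setpoint + 509. Reaching -525 requires setpoint = 517/57, not an integer.
Intervening on gain: level = 228*gain - 1429. Reaching -525 requires gain = 226/57, not an integer.

set valve_cmd = 5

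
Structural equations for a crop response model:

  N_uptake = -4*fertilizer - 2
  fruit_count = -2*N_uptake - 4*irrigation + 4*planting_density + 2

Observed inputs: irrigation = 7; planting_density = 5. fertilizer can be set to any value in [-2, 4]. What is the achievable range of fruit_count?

-18 to 30

Substituting into the fruit_count equation gives fruit_count = 8*fertilizer - 2.
Linear in fertilizer, so extremes are at the endpoints: fertilizer = -2 gives fruit_count = -18; fertilizer = 4 gives fruit_count = 30.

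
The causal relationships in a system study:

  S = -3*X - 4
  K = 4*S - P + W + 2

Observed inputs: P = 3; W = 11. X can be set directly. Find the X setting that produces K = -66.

Substituting into the K equation gives K = -12*X - 6.
Solve -12*X - 6 = -66: X = (-66 + 6) / -12 = 5.

X = 5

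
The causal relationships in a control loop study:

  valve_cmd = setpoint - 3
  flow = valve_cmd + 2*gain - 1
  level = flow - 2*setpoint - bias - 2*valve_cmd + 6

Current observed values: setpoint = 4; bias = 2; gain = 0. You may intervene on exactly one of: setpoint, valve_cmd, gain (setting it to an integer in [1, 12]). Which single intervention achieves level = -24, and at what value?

set setpoint = 10

Intervening on setpoint: with other inputs at their observed values, level = -3*setpoint + 6. Solving for -24 gives setpoint = 10, within [1, 12].
Intervening on valve_cmd: level = -valve_cmd - 5. Reaching -24 requires valve_cmd = 19, outside [1, 12].
Intervening on gain: level = 2*gain - 6. Reaching -24 requires gain = -9, outside [1, 12].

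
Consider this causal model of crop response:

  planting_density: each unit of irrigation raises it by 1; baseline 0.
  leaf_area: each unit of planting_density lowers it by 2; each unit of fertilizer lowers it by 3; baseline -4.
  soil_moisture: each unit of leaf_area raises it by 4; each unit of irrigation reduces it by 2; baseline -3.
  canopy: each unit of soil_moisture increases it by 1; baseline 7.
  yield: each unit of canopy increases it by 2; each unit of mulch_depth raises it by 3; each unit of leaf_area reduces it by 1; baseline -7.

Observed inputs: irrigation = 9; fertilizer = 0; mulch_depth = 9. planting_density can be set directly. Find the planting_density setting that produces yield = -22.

planting_density = -1

Intervening on planting_density fixes its value directly, overriding its dependence on irrigation.
Substituting into the leaf_area equation gives leaf_area = -2*planting_density - 4.
Substituting into the soil_moisture equation gives soil_moisture = -8*planting_density - 37.
So canopy = -8*planting_density - 30.
This gives yield = -14*planting_density - 36.
Solve -14*planting_density - 36 = -22: planting_density = (-22 + 36) / -14 = -1.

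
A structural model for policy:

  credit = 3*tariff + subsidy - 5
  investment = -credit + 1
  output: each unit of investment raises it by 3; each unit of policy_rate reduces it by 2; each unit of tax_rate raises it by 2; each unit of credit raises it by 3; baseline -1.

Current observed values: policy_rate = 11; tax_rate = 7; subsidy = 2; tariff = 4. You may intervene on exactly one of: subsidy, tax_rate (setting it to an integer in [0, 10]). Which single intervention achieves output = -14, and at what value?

Intervening on subsidy: the paths from subsidy to output cancel (net effect zero), leaving output = -6; -14 is unreachable this way.
Intervening on tax_rate: with other inputs at their observed values, output = 2*tax_rate - 20. Solving for -14 gives tax_rate = 3, within [0, 10].

set tax_rate = 3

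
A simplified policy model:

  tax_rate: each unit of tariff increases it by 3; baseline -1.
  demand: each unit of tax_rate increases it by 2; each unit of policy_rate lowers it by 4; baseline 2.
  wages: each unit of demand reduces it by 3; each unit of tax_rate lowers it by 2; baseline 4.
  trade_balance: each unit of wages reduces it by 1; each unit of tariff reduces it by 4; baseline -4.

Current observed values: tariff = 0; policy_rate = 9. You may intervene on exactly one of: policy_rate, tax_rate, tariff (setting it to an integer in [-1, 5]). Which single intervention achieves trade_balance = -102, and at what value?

set tax_rate = 1

Intervening on policy_rate: trade_balance = -12*policy_rate - 10. Reaching -102 requires policy_rate = 23/3, not an integer.
Intervening on tax_rate: with other inputs at their observed values, trade_balance = 8*tax_rate - 110. Solving for -102 gives tax_rate = 1, within [-1, 5].
Intervening on tariff: trade_balance = 20*tariff - 118. Reaching -102 requires tariff = 4/5, not an integer.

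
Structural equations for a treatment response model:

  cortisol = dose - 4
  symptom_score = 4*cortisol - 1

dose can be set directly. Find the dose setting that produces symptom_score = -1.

dose = 4

Substituting into the symptom_score equation gives symptom_score = 4*dose - 17.
Solve 4*dose - 17 = -1: dose = (-1 + 17) / 4 = 4.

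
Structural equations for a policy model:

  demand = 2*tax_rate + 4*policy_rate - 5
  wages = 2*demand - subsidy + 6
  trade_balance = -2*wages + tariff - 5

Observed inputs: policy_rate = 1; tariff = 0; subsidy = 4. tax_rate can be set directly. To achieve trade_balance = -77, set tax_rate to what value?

tax_rate = 9

Substituting into the demand equation gives demand = 2*tax_rate - 1.
So wages = 4*tax_rate.
Substituting into the trade_balance equation gives trade_balance = -8*tax_rate - 5.
Solve -8*tax_rate - 5 = -77: tax_rate = (-77 + 5) / -8 = 9.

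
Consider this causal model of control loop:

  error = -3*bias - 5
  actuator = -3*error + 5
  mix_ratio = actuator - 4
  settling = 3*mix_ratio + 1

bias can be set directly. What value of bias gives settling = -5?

bias = -2

Substituting into the actuator equation gives actuator = 9*bias + 20.
mix_ratio becomes 9*bias + 16.
settling becomes 27*bias + 49.
Solve 27*bias + 49 = -5: bias = (-5 - 49) / 27 = -2.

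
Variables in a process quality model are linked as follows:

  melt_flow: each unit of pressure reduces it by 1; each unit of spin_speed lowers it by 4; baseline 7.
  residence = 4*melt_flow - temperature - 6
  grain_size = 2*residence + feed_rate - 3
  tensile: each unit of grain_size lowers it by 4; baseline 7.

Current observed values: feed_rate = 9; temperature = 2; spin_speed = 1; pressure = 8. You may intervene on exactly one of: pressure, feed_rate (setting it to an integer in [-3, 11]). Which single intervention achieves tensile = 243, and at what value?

Intervening on pressure: tensile = 32*pressure - 49. Reaching 243 requires pressure = 73/8, not an integer.
Intervening on feed_rate: with other inputs at their observed values, tensile = -4*feed_rate + 243. Solving for 243 gives feed_rate = 0, within [-3, 11].

set feed_rate = 0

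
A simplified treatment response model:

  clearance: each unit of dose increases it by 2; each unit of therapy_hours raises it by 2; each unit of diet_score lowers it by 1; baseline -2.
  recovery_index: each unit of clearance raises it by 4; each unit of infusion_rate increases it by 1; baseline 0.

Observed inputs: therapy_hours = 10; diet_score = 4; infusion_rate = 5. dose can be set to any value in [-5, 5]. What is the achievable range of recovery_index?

21 to 101

Substituting into the clearance equation gives clearance = 2*dose + 14.
recovery_index becomes 8*dose + 61.
Linear in dose, so extremes are at the endpoints: dose = -5 gives recovery_index = 21; dose = 5 gives recovery_index = 101.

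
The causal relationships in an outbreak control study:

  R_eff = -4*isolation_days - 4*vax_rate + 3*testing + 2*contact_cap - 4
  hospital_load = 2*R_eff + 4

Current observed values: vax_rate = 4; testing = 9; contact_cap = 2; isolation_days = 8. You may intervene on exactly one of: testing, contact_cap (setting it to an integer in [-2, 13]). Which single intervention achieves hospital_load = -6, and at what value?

set contact_cap = 10

Intervening on testing: hospital_load = 6*testing - 92. Reaching -6 requires testing = 43/3, not an integer.
Intervening on contact_cap: with other inputs at their observed values, hospital_load = 4*contact_cap - 46. Solving for -6 gives contact_cap = 10, within [-2, 13].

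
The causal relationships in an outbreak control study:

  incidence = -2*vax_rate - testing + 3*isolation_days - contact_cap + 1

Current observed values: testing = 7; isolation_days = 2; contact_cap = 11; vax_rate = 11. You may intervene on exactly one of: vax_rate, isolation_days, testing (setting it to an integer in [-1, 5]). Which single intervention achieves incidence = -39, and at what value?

Intervening on vax_rate: incidence = -2*vax_rate - 11. Reaching -39 requires vax_rate = 14, outside [-1, 5].
Intervening on isolation_days: with other inputs at their observed values, incidence = 3*isolation_days - 39. Solving for -39 gives isolation_days = 0, within [-1, 5].
Intervening on testing: incidence = -testing - 26. Reaching -39 requires testing = 13, outside [-1, 5].

set isolation_days = 0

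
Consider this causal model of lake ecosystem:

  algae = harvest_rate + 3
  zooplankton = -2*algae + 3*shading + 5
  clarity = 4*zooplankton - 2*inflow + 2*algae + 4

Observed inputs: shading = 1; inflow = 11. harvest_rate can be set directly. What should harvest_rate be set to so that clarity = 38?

Substituting into the zooplankton equation gives zooplankton = -2*harvest_rate + 2.
This gives clarity = -6*harvest_rate - 4.
Solve -6*harvest_rate - 4 = 38: harvest_rate = (38 + 4) / -6 = -7.

harvest_rate = -7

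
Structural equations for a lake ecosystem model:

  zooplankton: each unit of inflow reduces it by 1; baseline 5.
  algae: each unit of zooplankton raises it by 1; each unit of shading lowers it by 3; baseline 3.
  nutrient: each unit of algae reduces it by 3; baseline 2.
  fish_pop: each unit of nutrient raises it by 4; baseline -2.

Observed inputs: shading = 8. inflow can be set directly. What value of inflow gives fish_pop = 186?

inflow = -1

Substituting into the algae equation gives algae = -inflow - 16.
So nutrient = 3*inflow + 50.
So fish_pop = 12*inflow + 198.
Solve 12*inflow + 198 = 186: inflow = (186 - 198) / 12 = -1.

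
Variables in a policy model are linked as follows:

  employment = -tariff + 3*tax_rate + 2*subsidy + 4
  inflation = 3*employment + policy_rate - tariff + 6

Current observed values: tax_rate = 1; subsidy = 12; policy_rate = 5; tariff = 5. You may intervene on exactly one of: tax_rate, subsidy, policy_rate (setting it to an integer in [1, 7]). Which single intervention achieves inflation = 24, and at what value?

Intervening on tax_rate: inflation = 9*tax_rate + 75. Reaching 24 requires tax_rate = -17/3, not an integer.
Intervening on subsidy: with other inputs at their observed values, inflation = 6*subsidy + 12. Solving for 24 gives subsidy = 2, within [1, 7].
Intervening on policy_rate: inflation = policy_rate + 79. Reaching 24 requires policy_rate = -55, outside [1, 7].

set subsidy = 2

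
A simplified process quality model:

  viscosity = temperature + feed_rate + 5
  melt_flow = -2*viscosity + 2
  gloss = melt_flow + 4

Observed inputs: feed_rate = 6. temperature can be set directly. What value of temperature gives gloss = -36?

Substituting into the viscosity equation gives viscosity = temperature + 11.
Substituting into the melt_flow equation gives melt_flow = -2*temperature - 20.
gloss becomes -2*temperature - 16.
Solve -2*temperature - 16 = -36: temperature = (-36 + 16) / -2 = 10.

temperature = 10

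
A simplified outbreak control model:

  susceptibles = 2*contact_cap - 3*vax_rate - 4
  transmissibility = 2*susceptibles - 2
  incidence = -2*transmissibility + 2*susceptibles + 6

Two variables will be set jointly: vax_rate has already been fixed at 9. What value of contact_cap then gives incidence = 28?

contact_cap = 11

With vax_rate held at 9:
Substituting into the susceptibles equation gives susceptibles = 2*contact_cap - 31.
So transmissibility = 4*contact_cap - 64.
incidence becomes -4*contact_cap + 72.
Solve -4*contact_cap + 72 = 28: contact_cap = (28 - 72) / -4 = 11.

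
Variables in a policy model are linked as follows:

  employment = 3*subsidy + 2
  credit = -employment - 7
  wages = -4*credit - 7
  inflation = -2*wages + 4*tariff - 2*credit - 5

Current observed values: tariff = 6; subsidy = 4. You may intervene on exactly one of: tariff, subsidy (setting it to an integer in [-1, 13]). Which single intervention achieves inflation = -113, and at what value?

Intervening on tariff: with other inputs at their observed values, inflation = 4*tariff - 117. Solving for -113 gives tariff = 1, within [-1, 13].
Intervening on subsidy: inflation = -18*subsidy - 21. Reaching -113 requires subsidy = 46/9, not an integer.

set tariff = 1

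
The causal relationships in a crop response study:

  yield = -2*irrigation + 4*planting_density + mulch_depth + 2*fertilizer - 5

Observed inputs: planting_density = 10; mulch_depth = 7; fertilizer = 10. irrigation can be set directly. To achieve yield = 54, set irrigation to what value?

irrigation = 4

Substituting into the yield equation gives yield = -2*irrigation + 62.
Solve -2*irrigation + 62 = 54: irrigation = (54 - 62) / -2 = 4.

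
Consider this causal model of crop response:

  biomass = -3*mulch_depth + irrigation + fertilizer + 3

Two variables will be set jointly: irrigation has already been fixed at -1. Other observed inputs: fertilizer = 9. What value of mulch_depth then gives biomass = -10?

With irrigation held at -1:
Substituting into the biomass equation gives biomass = -3*mulch_depth + 11.
Solve -3*mulch_depth + 11 = -10: mulch_depth = (-10 - 11) / -3 = 7.

mulch_depth = 7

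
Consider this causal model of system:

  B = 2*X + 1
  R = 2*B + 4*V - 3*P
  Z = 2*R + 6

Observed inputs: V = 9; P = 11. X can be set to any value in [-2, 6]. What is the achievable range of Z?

Substituting into the R equation gives R = 4*X + 5.
So Z = 8*X + 16.
Linear in X, so extremes are at the endpoints: X = -2 gives Z = 0; X = 6 gives Z = 64.

0 to 64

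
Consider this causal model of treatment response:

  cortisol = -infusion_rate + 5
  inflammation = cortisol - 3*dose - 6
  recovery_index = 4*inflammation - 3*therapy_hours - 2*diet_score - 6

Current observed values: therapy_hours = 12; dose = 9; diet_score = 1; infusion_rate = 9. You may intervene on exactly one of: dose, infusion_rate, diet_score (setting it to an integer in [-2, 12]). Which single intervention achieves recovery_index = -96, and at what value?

set dose = 1

Intervening on dose: with other inputs at their observed values, recovery_index = -12*dose - 84. Solving for -96 gives dose = 1, within [-2, 12].
Intervening on infusion_rate: recovery_index = -4*infusion_rate - 156. Reaching -96 requires infusion_rate = -15, outside [-2, 12].
Intervening on diet_score: recovery_index = -2*diet_score - 190. Reaching -96 requires diet_score = -47, outside [-2, 12].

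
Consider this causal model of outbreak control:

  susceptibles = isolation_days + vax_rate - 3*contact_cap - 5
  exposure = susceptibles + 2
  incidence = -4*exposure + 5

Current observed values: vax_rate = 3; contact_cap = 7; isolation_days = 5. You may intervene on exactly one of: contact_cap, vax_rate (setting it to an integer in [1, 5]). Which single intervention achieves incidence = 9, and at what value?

set contact_cap = 2

Intervening on contact_cap: with other inputs at their observed values, incidence = 12*contact_cap - 15. Solving for 9 gives contact_cap = 2, within [1, 5].
Intervening on vax_rate: incidence = -4*vax_rate + 81. Reaching 9 requires vax_rate = 18, outside [1, 5].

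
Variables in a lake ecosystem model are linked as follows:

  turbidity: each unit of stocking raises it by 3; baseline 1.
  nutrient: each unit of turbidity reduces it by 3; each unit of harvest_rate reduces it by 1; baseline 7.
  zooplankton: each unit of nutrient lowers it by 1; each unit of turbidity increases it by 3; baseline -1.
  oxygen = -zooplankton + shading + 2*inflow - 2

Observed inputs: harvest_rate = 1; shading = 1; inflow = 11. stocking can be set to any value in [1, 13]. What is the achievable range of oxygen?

-212 to 4

Substituting into the nutrient equation gives nutrient = -9*stocking + 3.
Substituting into the zooplankton equation gives zooplankton = 18*stocking - 1.
Substituting into the oxygen equation gives oxygen = -18*stocking + 22.
Linear in stocking, so extremes are at the endpoints: stocking = 1 gives oxygen = 4; stocking = 13 gives oxygen = -212.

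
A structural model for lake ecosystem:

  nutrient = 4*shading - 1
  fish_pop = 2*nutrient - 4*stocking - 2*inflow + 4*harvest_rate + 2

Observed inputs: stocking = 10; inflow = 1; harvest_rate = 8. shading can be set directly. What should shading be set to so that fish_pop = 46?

Substituting into the fish_pop equation gives fish_pop = 8*shading - 10.
Solve 8*shading - 10 = 46: shading = (46 + 10) / 8 = 7.

shading = 7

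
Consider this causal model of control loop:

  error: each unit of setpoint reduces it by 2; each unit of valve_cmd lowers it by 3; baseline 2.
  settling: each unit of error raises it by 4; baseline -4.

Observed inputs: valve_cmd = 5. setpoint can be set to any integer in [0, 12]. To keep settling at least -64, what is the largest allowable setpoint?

setpoint = 1

Substituting into the error equation gives error = -2*setpoint - 13.
This gives settling = -8*setpoint - 56.
Require -8*setpoint - 56 ≥ -64, so setpoint ≤ 1.
The largest integer in [0, 12] satisfying this is 1.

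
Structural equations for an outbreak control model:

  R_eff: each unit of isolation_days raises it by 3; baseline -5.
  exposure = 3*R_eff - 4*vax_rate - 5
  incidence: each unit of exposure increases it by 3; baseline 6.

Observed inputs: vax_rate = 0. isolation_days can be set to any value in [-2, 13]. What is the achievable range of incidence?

Substituting into the exposure equation gives exposure = 9*isolation_days - 20.
Substituting into the incidence equation gives incidence = 27*isolation_days - 54.
Linear in isolation_days, so extremes are at the endpoints: isolation_days = -2 gives incidence = -108; isolation_days = 13 gives incidence = 297.

-108 to 297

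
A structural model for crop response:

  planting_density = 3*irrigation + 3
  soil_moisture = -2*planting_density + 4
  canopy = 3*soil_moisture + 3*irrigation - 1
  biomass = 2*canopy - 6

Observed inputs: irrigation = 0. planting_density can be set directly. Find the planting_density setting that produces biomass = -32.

Intervening on planting_density fixes its value directly, overriding its dependence on irrigation.
Substituting into the canopy equation gives canopy = -6*planting_density + 11.
This gives biomass = -12*planting_density + 16.
Solve -12*planting_density + 16 = -32: planting_density = (-32 - 16) / -12 = 4.

planting_density = 4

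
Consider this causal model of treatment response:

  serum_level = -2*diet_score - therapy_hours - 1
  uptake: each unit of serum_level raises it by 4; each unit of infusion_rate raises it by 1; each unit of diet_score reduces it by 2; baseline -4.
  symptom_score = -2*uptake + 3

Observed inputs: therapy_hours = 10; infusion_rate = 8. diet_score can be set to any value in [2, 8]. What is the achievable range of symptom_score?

123 to 243

Substituting into the serum_level equation gives serum_level = -2*diet_score - 11.
uptake becomes -10*diet_score - 40.
This gives symptom_score = 20*diet_score + 83.
Linear in diet_score, so extremes are at the endpoints: diet_score = 2 gives symptom_score = 123; diet_score = 8 gives symptom_score = 243.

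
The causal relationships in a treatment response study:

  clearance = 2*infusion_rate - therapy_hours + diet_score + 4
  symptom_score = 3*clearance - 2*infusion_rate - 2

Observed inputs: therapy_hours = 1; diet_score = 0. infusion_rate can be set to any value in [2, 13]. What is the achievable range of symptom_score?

15 to 59

Substituting into the clearance equation gives clearance = 2*infusion_rate + 3.
symptom_score becomes 4*infusion_rate + 7.
Linear in infusion_rate, so extremes are at the endpoints: infusion_rate = 2 gives symptom_score = 15; infusion_rate = 13 gives symptom_score = 59.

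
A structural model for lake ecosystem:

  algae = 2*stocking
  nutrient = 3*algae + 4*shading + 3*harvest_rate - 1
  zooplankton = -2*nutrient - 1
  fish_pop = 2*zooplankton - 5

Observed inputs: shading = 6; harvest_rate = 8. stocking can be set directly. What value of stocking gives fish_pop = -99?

stocking = -4

Substituting into the nutrient equation gives nutrient = 6*stocking + 47.
This gives zooplankton = -12*stocking - 95.
So fish_pop = -24*stocking - 195.
Solve -24*stocking - 195 = -99: stocking = (-99 + 195) / -24 = -4.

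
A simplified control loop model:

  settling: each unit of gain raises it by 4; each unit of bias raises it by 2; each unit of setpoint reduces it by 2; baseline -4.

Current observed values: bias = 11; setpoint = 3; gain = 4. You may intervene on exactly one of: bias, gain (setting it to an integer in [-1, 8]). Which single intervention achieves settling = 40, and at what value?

set gain = 7

Intervening on bias: settling = 2*bias + 6. Reaching 40 requires bias = 17, outside [-1, 8].
Intervening on gain: with other inputs at their observed values, settling = 4*gain + 12. Solving for 40 gives gain = 7, within [-1, 8].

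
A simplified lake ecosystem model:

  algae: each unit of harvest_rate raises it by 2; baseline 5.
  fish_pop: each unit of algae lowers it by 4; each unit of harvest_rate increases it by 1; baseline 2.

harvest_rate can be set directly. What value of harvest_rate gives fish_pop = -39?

harvest_rate = 3

Substituting into the fish_pop equation gives fish_pop = -7*harvest_rate - 18.
Solve -7*harvest_rate - 18 = -39: harvest_rate = (-39 + 18) / -7 = 3.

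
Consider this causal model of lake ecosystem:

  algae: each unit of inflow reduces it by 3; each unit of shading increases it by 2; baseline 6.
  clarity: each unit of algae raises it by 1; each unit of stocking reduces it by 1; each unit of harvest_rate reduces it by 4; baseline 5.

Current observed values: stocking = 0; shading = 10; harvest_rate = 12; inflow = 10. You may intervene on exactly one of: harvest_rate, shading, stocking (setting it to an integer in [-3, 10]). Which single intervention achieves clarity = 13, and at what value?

set harvest_rate = -3

Intervening on harvest_rate: with other inputs at their observed values, clarity = -4*harvest_rate + 1. Solving for 13 gives harvest_rate = -3, within [-3, 10].
Intervening on shading: clarity = 2*shading - 67. Reaching 13 requires shading = 40, outside [-3, 10].
Intervening on stocking: clarity = -stocking - 47. Reaching 13 requires stocking = -60, outside [-3, 10].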